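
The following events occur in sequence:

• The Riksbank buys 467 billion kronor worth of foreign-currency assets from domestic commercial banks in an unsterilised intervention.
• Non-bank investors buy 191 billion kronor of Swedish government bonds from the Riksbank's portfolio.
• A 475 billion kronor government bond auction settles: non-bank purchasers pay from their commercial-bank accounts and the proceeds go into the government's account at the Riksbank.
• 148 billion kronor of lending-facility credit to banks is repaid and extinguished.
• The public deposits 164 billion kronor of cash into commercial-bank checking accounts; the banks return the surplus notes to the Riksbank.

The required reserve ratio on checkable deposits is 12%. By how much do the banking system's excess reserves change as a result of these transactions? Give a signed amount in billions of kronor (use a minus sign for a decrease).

FX purchase 467 billion kronor: reserves +467B, deposits 0.
Asset sale (to non-banks) 191 billion kronor: reserves −191B, deposits −191B.
Government account inflow 475 billion kronor: reserves −475B, deposits −475B.
Discount-window repayment 148 billion kronor: reserves −148B, deposits 0.
Currency deposit 164 billion kronor: reserves +164B, deposits +164B.
Totals: Δreserves = −183B, Δdeposits = −502B.
Δrequired reserves = 12% × −502B = −60.24B.
Δexcess reserves = Δreserves − Δrequired = −183B − (−60.24B) = -122.76 billion.

-122.76 billion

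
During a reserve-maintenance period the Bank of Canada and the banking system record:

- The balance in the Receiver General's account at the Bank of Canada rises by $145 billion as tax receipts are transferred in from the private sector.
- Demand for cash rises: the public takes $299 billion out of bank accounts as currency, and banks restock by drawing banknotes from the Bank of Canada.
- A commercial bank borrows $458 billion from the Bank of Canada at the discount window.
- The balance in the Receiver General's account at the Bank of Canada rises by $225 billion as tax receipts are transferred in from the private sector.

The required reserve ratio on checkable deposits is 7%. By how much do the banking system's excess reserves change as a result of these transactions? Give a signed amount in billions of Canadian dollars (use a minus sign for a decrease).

Government account inflow $145 billion: reserves −$145B, deposits −$145B.
Currency withdrawal $299 billion: reserves −$299B, deposits −$299B.
Discount-window loan $458 billion: reserves +$458B, deposits 0.
Government account inflow $225 billion: reserves −$225B, deposits −$225B.
Totals: Δreserves = −$211B, Δdeposits = −$669B.
Δrequired reserves = 7% × −$669B = −$46.83B.
Δexcess reserves = Δreserves − Δrequired = −$211B − (−$46.83B) = -$164.17 billion.

-$164.17 billion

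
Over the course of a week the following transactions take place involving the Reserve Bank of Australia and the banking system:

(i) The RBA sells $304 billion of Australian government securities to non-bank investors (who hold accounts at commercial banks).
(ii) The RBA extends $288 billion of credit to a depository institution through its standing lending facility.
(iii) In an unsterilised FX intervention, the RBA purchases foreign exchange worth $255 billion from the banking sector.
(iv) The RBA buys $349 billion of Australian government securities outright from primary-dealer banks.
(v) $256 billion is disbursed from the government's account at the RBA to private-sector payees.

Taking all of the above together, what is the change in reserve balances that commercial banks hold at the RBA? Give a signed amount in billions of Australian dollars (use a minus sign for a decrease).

RBA balance sheet:
  Assets:      Securities +$45B, Loans to banks +$288B, Foreign assets +$255B
  Liabilities: Bank reserves +$844B, Government deposits −$256B
Commercial banking system:
  Assets:      Reserves at CB +$844B, Securities −$349B, Foreign assets −$255B
  Liabilities: Checkable deposits −$48B, Borrowings from CB +$288B
So the change in reserve balances that commercial banks hold at the RBA is +$844 billion.

+$844 billion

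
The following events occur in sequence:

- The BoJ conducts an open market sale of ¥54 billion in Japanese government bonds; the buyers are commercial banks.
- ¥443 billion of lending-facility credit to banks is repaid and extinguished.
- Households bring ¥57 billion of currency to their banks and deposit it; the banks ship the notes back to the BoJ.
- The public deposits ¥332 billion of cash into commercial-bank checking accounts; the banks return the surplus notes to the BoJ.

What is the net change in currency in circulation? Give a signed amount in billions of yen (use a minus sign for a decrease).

-¥389 billion

BoJ balance sheet:
  Assets:      Securities −¥54B, Loans to banks −¥443B
  Liabilities: Bank reserves −¥108B, Currency in circulation −¥389B
So the change in currency in circulation is -¥389 billion.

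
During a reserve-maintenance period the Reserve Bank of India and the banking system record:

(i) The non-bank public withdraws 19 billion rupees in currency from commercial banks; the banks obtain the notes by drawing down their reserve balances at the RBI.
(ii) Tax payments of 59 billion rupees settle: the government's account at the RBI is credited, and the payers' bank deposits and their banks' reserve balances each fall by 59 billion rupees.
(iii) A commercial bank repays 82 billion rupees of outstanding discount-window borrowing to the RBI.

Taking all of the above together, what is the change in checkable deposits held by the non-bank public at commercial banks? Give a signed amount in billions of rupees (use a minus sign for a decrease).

RBI balance sheet:
  Assets:      Loans to banks −82B
  Liabilities: Bank reserves −160B, Currency in circulation +19B, Government deposits +59B
Commercial banking system:
  Assets:      Reserves at CB −160B
  Liabilities: Checkable deposits −78B, Borrowings from CB −82B
So the change in checkable deposits held by the non-bank public at commercial banks is -78 billion.

-78 billion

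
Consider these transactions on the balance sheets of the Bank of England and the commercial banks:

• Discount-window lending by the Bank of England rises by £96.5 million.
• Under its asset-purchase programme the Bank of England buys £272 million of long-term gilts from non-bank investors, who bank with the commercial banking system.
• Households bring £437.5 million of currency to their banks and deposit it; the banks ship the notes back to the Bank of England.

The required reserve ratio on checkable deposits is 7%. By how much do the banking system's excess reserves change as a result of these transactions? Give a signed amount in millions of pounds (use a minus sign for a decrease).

Discount-window loan £96.5 million: reserves +£96.5M, deposits 0.
Asset purchase (from non-banks) £272 million: reserves +£272M, deposits +£272M.
Currency deposit £437.5 million: reserves +£437.5M, deposits +£437.5M.
Totals: Δreserves = +£806M, Δdeposits = +£709.5M.
Δrequired reserves = 7% × +£709.5M = +£49.665M.
Δexcess reserves = Δreserves − Δrequired = +£806M − (+£49.665M) = +£756.335 million.

+£756.335 million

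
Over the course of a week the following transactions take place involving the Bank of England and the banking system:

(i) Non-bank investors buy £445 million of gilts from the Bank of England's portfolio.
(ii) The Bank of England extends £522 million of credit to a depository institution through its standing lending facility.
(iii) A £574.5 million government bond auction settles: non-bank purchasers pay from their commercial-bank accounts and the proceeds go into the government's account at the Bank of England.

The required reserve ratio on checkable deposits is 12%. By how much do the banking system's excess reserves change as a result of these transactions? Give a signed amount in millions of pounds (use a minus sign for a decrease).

-£375.16 million

Asset sale (to non-banks) £445 million: reserves −£445M, deposits −£445M.
Discount-window loan £522 million: reserves +£522M, deposits 0.
Government account inflow £574.5 million: reserves −£574.5M, deposits −£574.5M.
Totals: Δreserves = −£497.5M, Δdeposits = −£1019.5M.
Δrequired reserves = 12% × −£1019.5M = −£122.34M.
Δexcess reserves = Δreserves − Δrequired = −£497.5M − (−£122.34M) = -£375.16 million.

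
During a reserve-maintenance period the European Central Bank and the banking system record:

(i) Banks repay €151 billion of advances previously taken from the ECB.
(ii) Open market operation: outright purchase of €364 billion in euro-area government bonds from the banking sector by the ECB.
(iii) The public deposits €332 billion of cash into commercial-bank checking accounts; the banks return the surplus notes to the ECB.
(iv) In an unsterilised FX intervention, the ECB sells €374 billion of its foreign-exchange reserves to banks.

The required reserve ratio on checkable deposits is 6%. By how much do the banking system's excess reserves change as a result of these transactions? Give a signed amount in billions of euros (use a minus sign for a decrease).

Discount-window repayment €151 billion: reserves −€151B, deposits 0.
OMO purchase (from banks) €364 billion: reserves +€364B, deposits 0.
Currency deposit €332 billion: reserves +€332B, deposits +€332B.
FX sale €374 billion: reserves −€374B, deposits 0.
Totals: Δreserves = +€171B, Δdeposits = +€332B.
Δrequired reserves = 6% × +€332B = +€19.92B.
Δexcess reserves = Δreserves − Δrequired = +€171B − (+€19.92B) = +€151.08 billion.

+€151.08 billion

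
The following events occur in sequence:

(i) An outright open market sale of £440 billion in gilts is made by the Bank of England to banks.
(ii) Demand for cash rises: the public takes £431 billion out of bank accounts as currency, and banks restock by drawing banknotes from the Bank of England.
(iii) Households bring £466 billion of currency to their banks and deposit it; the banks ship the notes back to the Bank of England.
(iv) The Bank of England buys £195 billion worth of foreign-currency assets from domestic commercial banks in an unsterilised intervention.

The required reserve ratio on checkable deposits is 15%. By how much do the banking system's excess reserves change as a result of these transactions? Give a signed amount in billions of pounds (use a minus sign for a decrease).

-£215.25 billion

OMO sale (to banks) £440 billion: reserves −£440B, deposits 0.
Currency withdrawal £431 billion: reserves −£431B, deposits −£431B.
Currency deposit £466 billion: reserves +£466B, deposits +£466B.
FX purchase £195 billion: reserves +£195B, deposits 0.
Totals: Δreserves = −£210B, Δdeposits = +£35B.
Δrequired reserves = 15% × +£35B = +£5.25B.
Δexcess reserves = Δreserves − Δrequired = −£210B − (+£5.25B) = -£215.25 billion.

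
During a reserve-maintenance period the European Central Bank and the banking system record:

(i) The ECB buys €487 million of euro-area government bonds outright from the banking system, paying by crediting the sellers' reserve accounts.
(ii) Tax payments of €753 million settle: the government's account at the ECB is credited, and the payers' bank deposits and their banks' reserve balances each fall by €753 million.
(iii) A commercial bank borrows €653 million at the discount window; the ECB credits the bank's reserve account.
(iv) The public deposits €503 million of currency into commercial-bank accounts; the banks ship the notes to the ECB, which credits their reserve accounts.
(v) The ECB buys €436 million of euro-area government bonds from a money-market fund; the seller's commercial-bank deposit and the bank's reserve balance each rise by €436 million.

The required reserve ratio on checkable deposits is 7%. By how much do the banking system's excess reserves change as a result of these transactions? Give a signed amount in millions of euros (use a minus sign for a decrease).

+€1312.98 million

OMO purchase (from banks) €487 million: reserves +€487M, deposits 0.
Government account inflow €753 million: reserves −€753M, deposits −€753M.
Discount-window loan €653 million: reserves +€653M, deposits 0.
Currency deposit €503 million: reserves +€503M, deposits +€503M.
Asset purchase (from non-banks) €436 million: reserves +€436M, deposits +€436M.
Totals: Δreserves = +€1326M, Δdeposits = +€186M.
Δrequired reserves = 7% × +€186M = +€13.02M.
Δexcess reserves = Δreserves − Δrequired = +€1326M − (+€13.02M) = +€1312.98 million.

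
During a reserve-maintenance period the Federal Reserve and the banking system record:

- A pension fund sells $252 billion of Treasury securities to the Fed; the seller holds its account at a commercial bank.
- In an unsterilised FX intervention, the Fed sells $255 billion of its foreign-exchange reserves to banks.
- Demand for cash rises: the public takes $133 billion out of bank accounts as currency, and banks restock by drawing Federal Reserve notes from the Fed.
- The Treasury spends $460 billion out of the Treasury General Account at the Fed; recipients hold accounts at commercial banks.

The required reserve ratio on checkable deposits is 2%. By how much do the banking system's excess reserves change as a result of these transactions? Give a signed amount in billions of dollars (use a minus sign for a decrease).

Asset purchase (from non-banks) $252 billion: reserves +$252B, deposits +$252B.
FX sale $255 billion: reserves −$255B, deposits 0.
Currency withdrawal $133 billion: reserves −$133B, deposits −$133B.
Government spending $460 billion: reserves +$460B, deposits +$460B.
Totals: Δreserves = +$324B, Δdeposits = +$579B.
Δrequired reserves = 2% × +$579B = +$11.58B.
Δexcess reserves = Δreserves − Δrequired = +$324B − (+$11.58B) = +$312.42 billion.

+$312.42 billion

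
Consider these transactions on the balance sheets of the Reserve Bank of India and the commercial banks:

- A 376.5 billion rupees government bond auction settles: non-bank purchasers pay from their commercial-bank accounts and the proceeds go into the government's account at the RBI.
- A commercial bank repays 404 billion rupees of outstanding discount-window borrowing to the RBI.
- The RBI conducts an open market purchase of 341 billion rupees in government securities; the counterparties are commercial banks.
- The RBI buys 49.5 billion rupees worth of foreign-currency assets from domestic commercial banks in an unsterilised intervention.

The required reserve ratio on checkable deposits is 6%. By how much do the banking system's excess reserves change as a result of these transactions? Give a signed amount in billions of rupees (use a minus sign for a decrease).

-367.41 billion

Government account inflow 376.5 billion rupees: reserves −376.5B, deposits −376.5B.
Discount-window repayment 404 billion rupees: reserves −404B, deposits 0.
OMO purchase (from banks) 341 billion rupees: reserves +341B, deposits 0.
FX purchase 49.5 billion rupees: reserves +49.5B, deposits 0.
Totals: Δreserves = −390B, Δdeposits = −376.5B.
Δrequired reserves = 6% × −376.5B = −22.59B.
Δexcess reserves = Δreserves − Δrequired = −390B − (−22.59B) = -367.41 billion.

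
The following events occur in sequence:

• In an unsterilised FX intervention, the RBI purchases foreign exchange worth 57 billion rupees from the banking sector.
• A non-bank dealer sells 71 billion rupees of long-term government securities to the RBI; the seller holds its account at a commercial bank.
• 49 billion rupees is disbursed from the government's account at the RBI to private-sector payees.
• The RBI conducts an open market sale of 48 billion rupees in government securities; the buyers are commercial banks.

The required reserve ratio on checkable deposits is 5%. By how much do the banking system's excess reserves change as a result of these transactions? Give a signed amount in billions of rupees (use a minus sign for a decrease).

+123 billion

FX purchase 57 billion rupees: reserves +57B, deposits 0.
Asset purchase (from non-banks) 71 billion rupees: reserves +71B, deposits +71B.
Government spending 49 billion rupees: reserves +49B, deposits +49B.
OMO sale (to banks) 48 billion rupees: reserves −48B, deposits 0.
Totals: Δreserves = +129B, Δdeposits = +120B.
Δrequired reserves = 5% × +120B = +6B.
Δexcess reserves = Δreserves − Δrequired = +129B − (+6B) = +123 billion.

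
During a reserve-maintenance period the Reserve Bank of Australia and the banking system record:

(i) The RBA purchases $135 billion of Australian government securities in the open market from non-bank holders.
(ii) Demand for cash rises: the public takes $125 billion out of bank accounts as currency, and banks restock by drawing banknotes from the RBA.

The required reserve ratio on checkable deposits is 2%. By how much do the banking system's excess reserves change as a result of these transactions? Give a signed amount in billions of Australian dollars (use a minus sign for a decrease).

Asset purchase (from non-banks) $135 billion: reserves +$135B, deposits +$135B.
Currency withdrawal $125 billion: reserves −$125B, deposits −$125B.
Totals: Δreserves = +$10B, Δdeposits = +$10B.
Δrequired reserves = 2% × +$10B = +$0.2B.
Δexcess reserves = Δreserves − Δrequired = +$10B − (+$0.2B) = +$9.8 billion.

+$9.8 billion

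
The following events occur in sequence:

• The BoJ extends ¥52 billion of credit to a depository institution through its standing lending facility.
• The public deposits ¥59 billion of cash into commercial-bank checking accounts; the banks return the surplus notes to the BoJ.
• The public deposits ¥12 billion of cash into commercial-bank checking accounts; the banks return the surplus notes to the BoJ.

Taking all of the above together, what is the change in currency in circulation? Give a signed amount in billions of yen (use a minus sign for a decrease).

-¥71 billion

BoJ balance sheet:
  Assets:      Loans to banks +¥52B
  Liabilities: Bank reserves +¥123B, Currency in circulation −¥71B
Commercial banking system:
  Assets:      Reserves at CB +¥123B
  Liabilities: Checkable deposits +¥71B, Borrowings from CB +¥52B
So the change in currency in circulation is -¥71 billion.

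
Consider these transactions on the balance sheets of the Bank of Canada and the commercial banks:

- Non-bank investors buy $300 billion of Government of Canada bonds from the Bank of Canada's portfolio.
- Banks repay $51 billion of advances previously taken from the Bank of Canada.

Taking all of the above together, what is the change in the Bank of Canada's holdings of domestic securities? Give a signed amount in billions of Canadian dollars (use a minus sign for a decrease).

Bank of Canada balance sheet:
  Assets:      Securities −$300B, Loans to banks −$51B
  Liabilities: Bank reserves −$351B
So the change in the Bank of Canada's holdings of domestic securities is -$300 billion.

-$300 billion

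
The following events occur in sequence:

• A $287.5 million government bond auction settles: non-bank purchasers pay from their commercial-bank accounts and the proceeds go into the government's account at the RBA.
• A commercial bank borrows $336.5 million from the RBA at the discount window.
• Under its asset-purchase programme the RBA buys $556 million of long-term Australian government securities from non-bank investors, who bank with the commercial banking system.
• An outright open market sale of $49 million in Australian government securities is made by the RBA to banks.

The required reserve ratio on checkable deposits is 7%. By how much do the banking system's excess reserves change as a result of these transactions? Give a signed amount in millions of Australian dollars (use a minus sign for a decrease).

Government account inflow $287.5 million: reserves −$287.5M, deposits −$287.5M.
Discount-window loan $336.5 million: reserves +$336.5M, deposits 0.
Asset purchase (from non-banks) $556 million: reserves +$556M, deposits +$556M.
OMO sale (to banks) $49 million: reserves −$49M, deposits 0.
Totals: Δreserves = +$556M, Δdeposits = +$268.5M.
Δrequired reserves = 7% × +$268.5M = +$18.795M.
Δexcess reserves = Δreserves − Δrequired = +$556M − (+$18.795M) = +$537.205 million.

+$537.205 million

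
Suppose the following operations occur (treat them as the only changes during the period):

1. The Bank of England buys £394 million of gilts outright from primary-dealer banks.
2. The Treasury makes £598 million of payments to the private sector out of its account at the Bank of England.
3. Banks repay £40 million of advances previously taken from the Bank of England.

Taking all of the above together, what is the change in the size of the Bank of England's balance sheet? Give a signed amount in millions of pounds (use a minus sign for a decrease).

+£354 million

OMO purchase (from banks) £394 million: a Bank of England asset is acquired → +£394M.
Government spending £598 million: only the composition of liabilities changes → 0.
Discount-window repayment £40 million: a Bank of England asset is shed → −£40M.
Net: 394 + 0 − 40 = +£354 million.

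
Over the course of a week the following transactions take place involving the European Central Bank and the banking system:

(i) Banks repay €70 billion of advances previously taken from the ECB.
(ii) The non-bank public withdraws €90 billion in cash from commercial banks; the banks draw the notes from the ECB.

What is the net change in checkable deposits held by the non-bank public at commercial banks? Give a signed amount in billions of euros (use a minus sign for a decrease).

-€90 billion

ECB balance sheet:
  Assets:      Loans to banks −€70B
  Liabilities: Bank reserves −€160B, Currency in circulation +€90B
Commercial banking system:
  Assets:      Reserves at CB −€160B
  Liabilities: Checkable deposits −€90B, Borrowings from CB −€70B
So the change in checkable deposits held by the non-bank public at commercial banks is -€90 billion.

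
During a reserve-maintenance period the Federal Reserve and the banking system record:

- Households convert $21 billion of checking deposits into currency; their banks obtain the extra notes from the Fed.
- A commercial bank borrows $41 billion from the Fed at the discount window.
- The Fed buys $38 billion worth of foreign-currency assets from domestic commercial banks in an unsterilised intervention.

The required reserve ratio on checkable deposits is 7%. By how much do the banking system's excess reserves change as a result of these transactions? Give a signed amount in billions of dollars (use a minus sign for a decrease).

+$59.47 billion

Currency withdrawal $21 billion: reserves −$21B, deposits −$21B.
Discount-window loan $41 billion: reserves +$41B, deposits 0.
FX purchase $38 billion: reserves +$38B, deposits 0.
Totals: Δreserves = +$58B, Δdeposits = −$21B.
Δrequired reserves = 7% × −$21B = −$1.47B.
Δexcess reserves = Δreserves − Δrequired = +$58B − (−$1.47B) = +$59.47 billion.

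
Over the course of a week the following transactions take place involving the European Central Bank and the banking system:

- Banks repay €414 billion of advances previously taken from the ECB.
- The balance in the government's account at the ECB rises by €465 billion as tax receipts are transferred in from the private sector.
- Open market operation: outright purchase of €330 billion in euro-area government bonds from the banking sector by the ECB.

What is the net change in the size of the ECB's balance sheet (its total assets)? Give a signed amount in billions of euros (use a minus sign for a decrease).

-€84 billion

ECB balance sheet:
  Assets:      Securities +€330B, Loans to banks −€414B
  Liabilities: Bank reserves −€549B, Government deposits +€465B
Change in total ECB assets = -€84 billion.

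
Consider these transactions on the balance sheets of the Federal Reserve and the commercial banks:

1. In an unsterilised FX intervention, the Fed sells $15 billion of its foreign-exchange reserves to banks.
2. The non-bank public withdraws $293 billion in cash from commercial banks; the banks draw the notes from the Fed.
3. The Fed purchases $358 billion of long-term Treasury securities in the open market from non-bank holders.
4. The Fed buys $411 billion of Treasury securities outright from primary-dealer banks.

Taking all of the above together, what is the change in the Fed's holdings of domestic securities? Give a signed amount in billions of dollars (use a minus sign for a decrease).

+$769 billion

FX sale $15 billion: the Fed's securities portfolio is untouched → 0.
Currency withdrawal $293 billion: the Fed's securities portfolio is untouched → 0.
Asset purchase (from non-banks) $358 billion: securities added to the Fed's portfolio → +$358B.
OMO purchase (from banks) $411 billion: securities added to the Fed's portfolio → +$411B.
Net: 0 + 0 + 358 + 411 = +$769 billion.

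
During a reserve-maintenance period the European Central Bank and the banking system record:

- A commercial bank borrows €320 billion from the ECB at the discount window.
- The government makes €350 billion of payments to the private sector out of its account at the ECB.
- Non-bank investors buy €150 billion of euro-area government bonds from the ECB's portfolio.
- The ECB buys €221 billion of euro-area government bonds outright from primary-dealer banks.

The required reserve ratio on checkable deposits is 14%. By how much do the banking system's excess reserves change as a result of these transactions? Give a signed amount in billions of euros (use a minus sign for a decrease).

Discount-window loan €320 billion: reserves +€320B, deposits 0.
Government spending €350 billion: reserves +€350B, deposits +€350B.
Asset sale (to non-banks) €150 billion: reserves −€150B, deposits −€150B.
OMO purchase (from banks) €221 billion: reserves +€221B, deposits 0.
Totals: Δreserves = +€741B, Δdeposits = +€200B.
Δrequired reserves = 14% × +€200B = +€28B.
Δexcess reserves = Δreserves − Δrequired = +€741B − (+€28B) = +€713 billion.

+€713 billion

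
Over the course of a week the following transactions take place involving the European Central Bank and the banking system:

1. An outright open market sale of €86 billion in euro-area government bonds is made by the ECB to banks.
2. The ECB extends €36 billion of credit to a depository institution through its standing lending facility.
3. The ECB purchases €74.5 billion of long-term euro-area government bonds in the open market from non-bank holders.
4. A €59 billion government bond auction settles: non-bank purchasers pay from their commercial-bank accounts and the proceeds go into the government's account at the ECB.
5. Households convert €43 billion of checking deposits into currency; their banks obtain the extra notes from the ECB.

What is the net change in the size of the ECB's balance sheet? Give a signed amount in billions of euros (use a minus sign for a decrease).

+€24.5 billion

OMO sale (to banks) €86 billion: an ECB asset is shed → −€86B.
Discount-window loan €36 billion: an ECB asset is acquired → +€36B.
Asset purchase (from non-banks) €74.5 billion: an ECB asset is acquired → +€74.5B.
Government account inflow €59 billion: only the composition of liabilities changes → 0.
Currency withdrawal €43 billion: only the composition of liabilities changes → 0.
Net: −86 + 36 + 74.5 + 0 + 0 = +€24.5 billion.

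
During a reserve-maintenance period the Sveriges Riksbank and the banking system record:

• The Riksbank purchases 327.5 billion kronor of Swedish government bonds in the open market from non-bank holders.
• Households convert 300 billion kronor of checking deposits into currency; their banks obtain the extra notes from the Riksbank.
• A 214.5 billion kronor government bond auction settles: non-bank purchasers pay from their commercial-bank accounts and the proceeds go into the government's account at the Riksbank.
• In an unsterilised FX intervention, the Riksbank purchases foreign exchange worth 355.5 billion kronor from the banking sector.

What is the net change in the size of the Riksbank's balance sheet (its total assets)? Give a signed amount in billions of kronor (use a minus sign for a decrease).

Asset purchase (from non-banks) 327.5 billion kronor: a Riksbank asset is acquired → +327.5B.
Currency withdrawal 300 billion kronor: only the composition of liabilities changes → 0.
Government account inflow 214.5 billion kronor: only the composition of liabilities changes → 0.
FX purchase 355.5 billion kronor: a Riksbank asset is acquired → +355.5B.
Net: 327.5 + 0 + 0 + 355.5 = +683 billion.

+683 billion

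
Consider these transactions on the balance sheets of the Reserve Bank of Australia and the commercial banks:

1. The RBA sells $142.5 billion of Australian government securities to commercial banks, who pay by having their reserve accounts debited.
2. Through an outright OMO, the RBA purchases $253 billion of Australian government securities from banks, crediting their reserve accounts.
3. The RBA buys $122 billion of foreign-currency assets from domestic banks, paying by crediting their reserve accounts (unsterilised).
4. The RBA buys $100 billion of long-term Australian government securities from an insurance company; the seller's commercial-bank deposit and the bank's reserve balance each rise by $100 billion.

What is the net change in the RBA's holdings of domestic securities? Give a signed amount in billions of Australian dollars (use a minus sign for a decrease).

RBA balance sheet:
  Assets:      Securities +$210.5B, Foreign assets +$122B
  Liabilities: Bank reserves +$332.5B
So the change in the RBA's holdings of domestic securities is +$210.5 billion.

+$210.5 billion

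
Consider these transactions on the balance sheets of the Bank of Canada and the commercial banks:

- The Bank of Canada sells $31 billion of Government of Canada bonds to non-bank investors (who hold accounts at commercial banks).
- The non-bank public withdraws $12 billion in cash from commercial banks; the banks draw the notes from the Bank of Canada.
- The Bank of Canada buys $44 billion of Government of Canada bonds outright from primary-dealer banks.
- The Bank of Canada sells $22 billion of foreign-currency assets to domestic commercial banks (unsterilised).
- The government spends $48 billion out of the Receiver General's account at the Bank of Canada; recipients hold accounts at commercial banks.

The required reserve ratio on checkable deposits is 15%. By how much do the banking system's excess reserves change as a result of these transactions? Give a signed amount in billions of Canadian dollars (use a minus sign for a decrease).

Asset sale (to non-banks) $31 billion: reserves −$31B, deposits −$31B.
Currency withdrawal $12 billion: reserves −$12B, deposits −$12B.
OMO purchase (from banks) $44 billion: reserves +$44B, deposits 0.
FX sale $22 billion: reserves −$22B, deposits 0.
Government spending $48 billion: reserves +$48B, deposits +$48B.
Totals: Δreserves = +$27B, Δdeposits = +$5B.
Δrequired reserves = 15% × +$5B = +$0.75B.
Δexcess reserves = Δreserves − Δrequired = +$27B − (+$0.75B) = +$26.25 billion.

+$26.25 billion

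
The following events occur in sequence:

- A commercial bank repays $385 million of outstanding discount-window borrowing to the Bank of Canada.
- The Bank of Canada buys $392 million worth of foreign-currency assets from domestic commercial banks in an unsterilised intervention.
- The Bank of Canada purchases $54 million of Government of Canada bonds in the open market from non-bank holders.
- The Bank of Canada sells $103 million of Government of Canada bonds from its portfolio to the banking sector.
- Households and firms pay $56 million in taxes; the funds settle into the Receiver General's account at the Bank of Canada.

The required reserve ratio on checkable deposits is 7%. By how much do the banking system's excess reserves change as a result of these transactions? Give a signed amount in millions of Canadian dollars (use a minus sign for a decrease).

Discount-window repayment $385 million: reserves −$385M, deposits 0.
FX purchase $392 million: reserves +$392M, deposits 0.
Asset purchase (from non-banks) $54 million: reserves +$54M, deposits +$54M.
OMO sale (to banks) $103 million: reserves −$103M, deposits 0.
Government account inflow $56 million: reserves −$56M, deposits −$56M.
Totals: Δreserves = −$98M, Δdeposits = −$2M.
Δrequired reserves = 7% × −$2M = −$0.14M.
Δexcess reserves = Δreserves − Δrequired = −$98M − (−$0.14M) = -$97.86 million.

-$97.86 million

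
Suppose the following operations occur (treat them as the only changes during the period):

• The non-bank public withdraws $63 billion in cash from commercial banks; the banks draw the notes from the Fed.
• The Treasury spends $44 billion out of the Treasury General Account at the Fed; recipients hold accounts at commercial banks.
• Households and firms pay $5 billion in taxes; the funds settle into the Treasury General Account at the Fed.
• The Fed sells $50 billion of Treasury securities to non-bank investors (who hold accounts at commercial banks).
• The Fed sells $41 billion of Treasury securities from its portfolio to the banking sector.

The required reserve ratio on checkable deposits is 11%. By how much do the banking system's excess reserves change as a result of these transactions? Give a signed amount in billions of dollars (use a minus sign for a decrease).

Currency withdrawal $63 billion: reserves −$63B, deposits −$63B.
Government spending $44 billion: reserves +$44B, deposits +$44B.
Government account inflow $5 billion: reserves −$5B, deposits −$5B.
Asset sale (to non-banks) $50 billion: reserves −$50B, deposits −$50B.
OMO sale (to banks) $41 billion: reserves −$41B, deposits 0.
Totals: Δreserves = −$115B, Δdeposits = −$74B.
Δrequired reserves = 11% × −$74B = −$8.14B.
Δexcess reserves = Δreserves − Δrequired = −$115B − (−$8.14B) = -$106.86 billion.

-$106.86 billion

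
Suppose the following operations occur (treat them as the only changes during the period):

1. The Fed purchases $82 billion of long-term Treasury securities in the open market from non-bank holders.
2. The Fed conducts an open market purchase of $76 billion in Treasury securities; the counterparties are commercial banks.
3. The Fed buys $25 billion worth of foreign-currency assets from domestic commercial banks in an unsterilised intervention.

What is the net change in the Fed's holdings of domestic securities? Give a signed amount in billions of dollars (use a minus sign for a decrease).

+$158 billion

Asset purchase (from non-banks) $82 billion: securities added to the Fed's portfolio → +$82B.
OMO purchase (from banks) $76 billion: securities added to the Fed's portfolio → +$76B.
FX purchase $25 billion: the Fed's securities portfolio is untouched → 0.
Net: 82 + 76 + 0 = +$158 billion.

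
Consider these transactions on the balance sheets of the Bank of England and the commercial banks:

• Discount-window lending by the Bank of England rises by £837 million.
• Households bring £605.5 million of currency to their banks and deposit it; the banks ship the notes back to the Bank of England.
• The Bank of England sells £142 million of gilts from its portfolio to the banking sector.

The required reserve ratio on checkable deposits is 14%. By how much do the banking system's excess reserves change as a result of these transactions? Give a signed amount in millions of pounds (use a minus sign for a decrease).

Discount-window loan £837 million: reserves +£837M, deposits 0.
Currency deposit £605.5 million: reserves +£605.5M, deposits +£605.5M.
OMO sale (to banks) £142 million: reserves −£142M, deposits 0.
Totals: Δreserves = +£1300.5M, Δdeposits = +£605.5M.
Δrequired reserves = 14% × +£605.5M = +£84.77M.
Δexcess reserves = Δreserves − Δrequired = +£1300.5M − (+£84.77M) = +£1215.73 million.

+£1215.73 million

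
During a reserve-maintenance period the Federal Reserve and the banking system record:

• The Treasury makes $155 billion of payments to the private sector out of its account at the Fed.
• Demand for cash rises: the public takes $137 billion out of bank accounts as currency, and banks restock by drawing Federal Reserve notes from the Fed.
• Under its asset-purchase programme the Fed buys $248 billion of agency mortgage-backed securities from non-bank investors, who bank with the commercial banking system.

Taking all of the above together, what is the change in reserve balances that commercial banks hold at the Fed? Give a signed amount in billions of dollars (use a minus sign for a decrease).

Fed balance sheet:
  Assets:      Securities +$248B
  Liabilities: Bank reserves +$266B, Currency in circulation +$137B, Government deposits −$155B
So the change in reserve balances that commercial banks hold at the Fed is +$266 billion.

+$266 billion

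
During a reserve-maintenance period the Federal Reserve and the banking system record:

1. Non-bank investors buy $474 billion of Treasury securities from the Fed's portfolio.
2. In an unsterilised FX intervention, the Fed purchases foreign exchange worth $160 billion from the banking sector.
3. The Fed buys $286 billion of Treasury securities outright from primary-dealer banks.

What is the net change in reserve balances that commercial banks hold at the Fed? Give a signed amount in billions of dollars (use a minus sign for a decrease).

Fed balance sheet:
  Assets:      Securities −$188B, Foreign assets +$160B
  Liabilities: Bank reserves −$28B
So the change in reserve balances that commercial banks hold at the Fed is -$28 billion.

-$28 billion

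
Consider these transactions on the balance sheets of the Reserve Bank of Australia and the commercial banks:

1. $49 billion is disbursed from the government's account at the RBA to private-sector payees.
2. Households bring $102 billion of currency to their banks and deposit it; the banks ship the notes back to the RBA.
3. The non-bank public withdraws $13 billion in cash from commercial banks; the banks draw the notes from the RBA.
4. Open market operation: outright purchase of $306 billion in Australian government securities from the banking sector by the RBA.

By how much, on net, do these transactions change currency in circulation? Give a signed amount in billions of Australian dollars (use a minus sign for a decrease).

RBA balance sheet:
  Assets:      Securities +$306B
  Liabilities: Bank reserves +$444B, Currency in circulation −$89B, Government deposits −$49B
So the change in currency in circulation is -$89 billion.

-$89 billion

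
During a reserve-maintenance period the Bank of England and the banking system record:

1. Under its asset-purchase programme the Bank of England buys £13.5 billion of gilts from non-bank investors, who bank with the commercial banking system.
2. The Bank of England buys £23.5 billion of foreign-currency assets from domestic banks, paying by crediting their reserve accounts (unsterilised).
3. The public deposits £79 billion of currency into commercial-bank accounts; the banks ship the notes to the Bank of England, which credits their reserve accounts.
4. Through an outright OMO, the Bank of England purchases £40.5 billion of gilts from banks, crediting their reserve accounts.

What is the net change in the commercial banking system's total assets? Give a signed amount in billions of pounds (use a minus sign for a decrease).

+£92.5 billion

Asset purchase (from non-banks) £13.5 billion: bank balance sheets expand → +£13.5B.
FX purchase £23.5 billion: just an asset swap on bank balance sheets → 0.
Currency deposit £79 billion: bank balance sheets expand → +£79B.
OMO purchase (from banks) £40.5 billion: just an asset swap on bank balance sheets → 0.
Net: 13.5 + 0 + 79 + 0 = +£92.5 billion.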